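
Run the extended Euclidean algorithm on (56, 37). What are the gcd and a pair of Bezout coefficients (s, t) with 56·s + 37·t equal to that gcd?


Euclidean algorithm on (56, 37) — divide until remainder is 0:
  56 = 1 · 37 + 19
  37 = 1 · 19 + 18
  19 = 1 · 18 + 1
  18 = 18 · 1 + 0
gcd(56, 37) = 1.
Track Bezout coefficients alongside the remainders: start with r₀ = 56 = a·1 + b·0 (s = 1, t = 0) and r₁ = 37 = a·0 + b·1 (s = 0, t = 1); each new remainder r_{k+1} = r_{k-1} − q_k·r_k inherits s_{k+1} = s_{k-1} − q_k·s_k, t_{k+1} = t_{k-1} − q_k·t_k, so r_k = a·s_k + b·t_k at every step:
  q = 1: r = 19, s = 1 − 1·0 = 1, t = 0 − 1·1 = -1  (check: 56·1 + 37·(-1) = 19)
  q = 1: r = 18, s = 0 − 1·1 = -1, t = 1 − 1·(-1) = 2  (check: 56·(-1) + 37·2 = 18)
  q = 1: r = 1, s = 1 − 1·(-1) = 2, t = -1 − 1·2 = -3  (check: 56·2 + 37·(-3) = 1)
The row with r = 1 (the gcd) gives the Bezout coefficients s = 2, t = -3.
Result: 56 · (2) + 37 · (-3) = 1.

gcd(56, 37) = 1; s = 2, t = -3 (check: 56·2 + 37·(-3) = 1).


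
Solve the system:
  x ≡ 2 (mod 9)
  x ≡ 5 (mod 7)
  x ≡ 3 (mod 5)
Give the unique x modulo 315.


Moduli 9, 7, 5 are pairwise coprime; by CRT there is a unique solution modulo M = 9 · 7 · 5 = 315.
Solve pairwise, accumulating the modulus:
  Start with x ≡ 2 (mod 9).
  Combine with x ≡ 5 (mod 7): since gcd(9, 7) = 1, we get a unique residue mod 63.
    Write x = 2 + 9·t and substitute into x ≡ 5 (mod 7): 9·t ≡ 5 − 2 = 3 (mod 7).
    Reduce coefficients mod 7: 2·t ≡ 3 (mod 7).
    The inverse of 2 mod 7 is 4 (since 2·4 = 8 = 1·7 + 1), so t ≡ 4·3 = 12 ≡ 5 (mod 7).
    Then x = 2 + 9·5 = 47, valid modulo lcm(9, 7) = 63: x ≡ 47 (mod 63).
  Combine with x ≡ 3 (mod 5): since gcd(63, 5) = 1, we get a unique residue mod 315.
    Write x = 47 + 63·t and substitute into x ≡ 3 (mod 5): 63·t ≡ 3 − 47 = -44 (mod 5).
    Reduce coefficients mod 5: 3·t ≡ 1 (mod 5).
    The inverse of 3 mod 5 is 2 (since 3·2 = 6 = 1·5 + 1), so t ≡ 2·1 = 2 ≡ 2 (mod 5).
    Then x = 47 + 63·2 = 173, valid modulo lcm(63, 5) = 315: x ≡ 173 (mod 315).
Verify: 173 mod 9 = 2 ✓, 173 mod 7 = 5 ✓, 173 mod 5 = 3 ✓.

x ≡ 173 (mod 315).


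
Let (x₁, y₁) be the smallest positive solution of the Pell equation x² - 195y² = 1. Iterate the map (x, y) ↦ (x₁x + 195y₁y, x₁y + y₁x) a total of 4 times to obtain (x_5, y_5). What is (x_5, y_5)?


Step 1: Find the fundamental solution (x₁, y₁) of x² - 195y² = 1.
  Expand √195 as a continued fraction. a₀ = ⌊√195⌋ = 13; iterate m_{k+1} = d_k·a_k − m_k, d_{k+1} = (195 − m_{k+1}²)/d_k, a_{k+1} = ⌊(a₀ + m_{k+1})/d_{k+1}⌋ (starting m₀ = 0, d₀ = 1), with convergents p_k = a_k·p_{k-1} + p_{k-2}, q_k = a_k·q_{k-1} + q_{k-2} (p₋₁ = 1, q₋₁ = 0):
  k = 0: a₀ = 13; p₀/q₀ = 13/1; p₀² − 195·q₀² = 169 − 195 = -26.
  k = 1: m = 13, d = 26, a = ⌊(13 + 13)/26⌋ = 1; p/q = (1·13 + 1)/(1·1 + 0) = 14/1; p² − 195·q² = 196 − 195 = 1.
  The first convergent with p² − 195·q² = 1 gives the fundamental solution (x₁, y₁) = (14, 1).
Step 2: Apply the recurrence (x_{n+1}, y_{n+1}) = (x₁x_n + 195y₁y_n, x₁y_n + y₁x_n) repeatedly.
  From (x_1, y_1) = (14, 1): x_2 = 14·14 + 195·1·1 = 391; y_2 = 14·1 + 1·14 = 28.
  From (x_2, y_2) = (391, 28): x_3 = 14·391 + 195·1·28 = 10934; y_3 = 14·28 + 1·391 = 783.
  From (x_3, y_3) = (10934, 783): x_4 = 14·10934 + 195·1·783 = 305761; y_4 = 14·783 + 1·10934 = 21896.
  From (x_4, y_4) = (305761, 21896): x_5 = 14·305761 + 195·1·21896 = 8550374; y_5 = 14·21896 + 1·305761 = 612305.
Step 3: Verify x_5² - 195·y_5² = 73108895539876 - 73108895539875 = 1 (should be 1). ✓

(x_1, y_1) = (14, 1); (x_5, y_5) = (8550374, 612305).


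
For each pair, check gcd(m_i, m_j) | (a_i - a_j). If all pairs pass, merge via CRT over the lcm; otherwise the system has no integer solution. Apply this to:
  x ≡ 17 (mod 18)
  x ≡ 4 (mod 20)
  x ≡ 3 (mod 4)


Moduli 18, 20, 4 are not pairwise coprime, so CRT works modulo lcm(m_i) when all pairwise compatibility conditions hold.
Pairwise compatibility: gcd(m_i, m_j) must divide a_i - a_j for every pair.
Merge one congruence at a time:
  Start: x ≡ 17 (mod 18).
  Combine with x ≡ 4 (mod 20): gcd(18, 20) = 2, and 4 - 17 = -13 is NOT divisible by 2.
    ⇒ system is inconsistent (no integer solution).

No solution (the system is inconsistent).


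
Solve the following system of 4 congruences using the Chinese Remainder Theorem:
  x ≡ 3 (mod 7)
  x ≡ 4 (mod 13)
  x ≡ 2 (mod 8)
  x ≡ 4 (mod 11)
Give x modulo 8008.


Product of moduli M = 7 · 13 · 8 · 11 = 8008.
Merge one congruence at a time:
  Start: x ≡ 3 (mod 7).
  Combine with x ≡ 4 (mod 13); new modulus lcm = 91.
    Write x = 3 + 7·t and substitute into x ≡ 4 (mod 13): 7·t ≡ 4 − 3 = 1 (mod 13).
    The inverse of 7 mod 13 is 2 (since 7·2 = 14 = 1·13 + 1), so t ≡ 2·1 = 2 ≡ 2 (mod 13).
    Then x = 3 + 7·2 = 17, valid modulo lcm(7, 13) = 91: x ≡ 17 (mod 91).
  Combine with x ≡ 2 (mod 8); new modulus lcm = 728.
    Write x = 17 + 91·t and substitute into x ≡ 2 (mod 8): 91·t ≡ 2 − 17 = -15 (mod 8).
    Reduce coefficients mod 8: 3·t ≡ 1 (mod 8).
    The inverse of 3 mod 8 is 3 (since 3·3 = 9 = 1·8 + 1), so t ≡ 3·1 = 3 ≡ 3 (mod 8).
    Then x = 17 + 91·3 = 290, valid modulo lcm(91, 8) = 728: x ≡ 290 (mod 728).
  Combine with x ≡ 4 (mod 11); new modulus lcm = 8008.
    Write x = 290 + 728·t and substitute into x ≡ 4 (mod 11): 728·t ≡ 4 − 290 = -286 (mod 11).
    Reduce coefficients mod 11: 2·t ≡ 0 (mod 11).
    The inverse of 2 mod 11 is 6 (since 2·6 = 12 = 1·11 + 1), so t ≡ 6·0 = 0 ≡ 0 (mod 11).
    Then x = 290 + 728·0 = 290, valid modulo lcm(728, 11) = 8008: x ≡ 290 (mod 8008).
Verify against each original: 290 mod 7 = 3, 290 mod 13 = 4, 290 mod 8 = 2, 290 mod 11 = 4.

x ≡ 290 (mod 8008).


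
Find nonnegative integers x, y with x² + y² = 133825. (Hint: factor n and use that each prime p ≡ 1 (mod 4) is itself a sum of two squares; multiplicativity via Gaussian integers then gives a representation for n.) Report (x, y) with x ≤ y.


Step 1: Factor n = 133825 = 5^2 · 53 · 101.
Step 2: Check the mod-4 condition on each prime factor: 5 ≡ 1 (mod 4), exponent 2; 53 ≡ 1 (mod 4), exponent 1; 101 ≡ 1 (mod 4), exponent 1.
All primes ≡ 3 (mod 4) appear to even exponent (or don't appear), so by the two-squares theorem n IS expressible as a sum of two squares.
Step 3: Build a representation. Group n = k² · m with k = 5 and m = 53 · 101 = 5353 (a product of primes ≡ 1 (mod 4)); a representation of m scales to one of n via (k·x)² + (k·y)² = k²(x² + y²). Each prime p ≡ 1 (mod 4) is itself a sum of two squares; find a² by testing p − a² for a perfect square:
  53: 53 − 1² = 52, 53 − 2² = 49 = 7² ⇒ 53 = 2² + 7².
  101: 101 − 1² = 100 = 10² ⇒ 101 = 1² + 10².
  Combine using the Brahmagupta–Fibonacci identity (a² + b²)(c² + d²) = (ac − bd)² + (ad + bc)² = (ac + bd)² + (ad − bc)²:
  53 · 101 = 5353: from (2² + 7²)(1² + 10²), take (2·1 − 7·10, 2·10 + 7·1) = (2 − 70, 20 + 7) = (-68, 27); dropping signs (only squares matter) gives (68, 27); check 68² + 27² = 4624 + 729 = 5353 ✓.
  Scale by k = 5: (5·68, 5·27) = (340, 135).
Step 4: Order so x ≤ y and verify: 135² + 340² = 18225 + 115600 = 133825 = n. ✓

n = 133825 = 135² + 340² (one valid representation with x ≤ y).


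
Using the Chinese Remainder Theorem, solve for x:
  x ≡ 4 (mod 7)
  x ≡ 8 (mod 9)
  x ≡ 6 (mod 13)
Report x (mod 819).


Moduli 7, 9, 13 are pairwise coprime; by CRT there is a unique solution modulo M = 7 · 9 · 13 = 819.
Solve pairwise, accumulating the modulus:
  Start with x ≡ 4 (mod 7).
  Combine with x ≡ 8 (mod 9): since gcd(7, 9) = 1, we get a unique residue mod 63.
    Write x = 4 + 7·t and substitute into x ≡ 8 (mod 9): 7·t ≡ 8 − 4 = 4 (mod 9).
    The inverse of 7 mod 9 is 4 (since 7·4 = 28 = 3·9 + 1), so t ≡ 4·4 = 16 ≡ 7 (mod 9).
    Then x = 4 + 7·7 = 53, valid modulo lcm(7, 9) = 63: x ≡ 53 (mod 63).
  Combine with x ≡ 6 (mod 13): since gcd(63, 13) = 1, we get a unique residue mod 819.
    Write x = 53 + 63·t and substitute into x ≡ 6 (mod 13): 63·t ≡ 6 − 53 = -47 (mod 13).
    Reduce coefficients mod 13: 11·t ≡ 5 (mod 13).
    The inverse of 11 mod 13 is 6 (since 11·6 = 66 = 5·13 + 1), so t ≡ 6·5 = 30 ≡ 4 (mod 13).
    Then x = 53 + 63·4 = 305, valid modulo lcm(63, 13) = 819: x ≡ 305 (mod 819).
Verify: 305 mod 7 = 4 ✓, 305 mod 9 = 8 ✓, 305 mod 13 = 6 ✓.

x ≡ 305 (mod 819).


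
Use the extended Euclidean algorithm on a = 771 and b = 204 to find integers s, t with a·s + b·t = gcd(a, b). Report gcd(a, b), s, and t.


Euclidean algorithm on (771, 204) — divide until remainder is 0:
  771 = 3 · 204 + 159
  204 = 1 · 159 + 45
  159 = 3 · 45 + 24
  45 = 1 · 24 + 21
  24 = 1 · 21 + 3
  21 = 7 · 3 + 0
gcd(771, 204) = 3.
Track Bezout coefficients alongside the remainders: start with r₀ = 771 = a·1 + b·0 (s = 1, t = 0) and r₁ = 204 = a·0 + b·1 (s = 0, t = 1); each new remainder r_{k+1} = r_{k-1} − q_k·r_k inherits s_{k+1} = s_{k-1} − q_k·s_k, t_{k+1} = t_{k-1} − q_k·t_k, so r_k = a·s_k + b·t_k at every step:
  q = 3: r = 159, s = 1 − 3·0 = 1, t = 0 − 3·1 = -3  (check: 771·1 + 204·(-3) = 159)
  q = 1: r = 45, s = 0 − 1·1 = -1, t = 1 − 1·(-3) = 4  (check: 771·(-1) + 204·4 = 45)
  q = 3: r = 24, s = 1 − 3·(-1) = 4, t = -3 − 3·4 = -15  (check: 771·4 + 204·(-15) = 24)
  q = 1: r = 21, s = -1 − 1·4 = -5, t = 4 − 1·(-15) = 19  (check: 771·(-5) + 204·19 = 21)
  q = 1: r = 3, s = 4 − 1·(-5) = 9, t = -15 − 1·19 = -34  (check: 771·9 + 204·(-34) = 3)
The row with r = 3 (the gcd) gives the Bezout coefficients s = 9, t = -34.
Result: 771 · (9) + 204 · (-34) = 3.

gcd(771, 204) = 3; s = 9, t = -34 (check: 771·9 + 204·(-34) = 3).


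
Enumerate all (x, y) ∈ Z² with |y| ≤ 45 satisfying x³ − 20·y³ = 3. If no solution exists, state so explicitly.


The equation is x³ - 20y³ = 3. For fixed y, x³ = 20·y³ + 3, so a solution requires the RHS to be a perfect cube.
Strategy: iterate y from -45 to 45, compute RHS = 20·y³ + 3, and check whether it is a (positive or negative) perfect cube.
Check small values of y:
  y = 0: RHS = 3 is not a perfect cube.
  y = 1: RHS = 23 is not a perfect cube.
  y = -1: RHS = -17 is not a perfect cube.
  y = 2: RHS = 163 is not a perfect cube.
  y = -2: RHS = -157 is not a perfect cube.
  y = 3: RHS = 543 is not a perfect cube.
  y = -3: RHS = -537 is not a perfect cube.
Continuing the search up to |y| = 45 finds no solutions either.
No (x, y) in the scanned range satisfies the equation.

No integer solutions with |y| ≤ 45.


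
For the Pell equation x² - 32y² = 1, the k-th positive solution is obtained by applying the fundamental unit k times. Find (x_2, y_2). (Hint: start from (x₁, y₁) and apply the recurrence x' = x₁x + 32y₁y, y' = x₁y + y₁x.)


Step 1: Find the fundamental solution (x₁, y₁) of x² - 32y² = 1.
  Expand √32 as a continued fraction. a₀ = ⌊√32⌋ = 5; iterate m_{k+1} = d_k·a_k − m_k, d_{k+1} = (32 − m_{k+1}²)/d_k, a_{k+1} = ⌊(a₀ + m_{k+1})/d_{k+1}⌋ (starting m₀ = 0, d₀ = 1), with convergents p_k = a_k·p_{k-1} + p_{k-2}, q_k = a_k·q_{k-1} + q_{k-2} (p₋₁ = 1, q₋₁ = 0):
  k = 0: a₀ = 5; p₀/q₀ = 5/1; p₀² − 32·q₀² = 25 − 32 = -7.
  k = 1: m = 5, d = 7, a = ⌊(5 + 5)/7⌋ = 1; p/q = (1·5 + 1)/(1·1 + 0) = 6/1; p² − 32·q² = 36 − 32 = 4.
  k = 2: m = 2, d = 4, a = ⌊(5 + 2)/4⌋ = 1; p/q = (1·6 + 5)/(1·1 + 1) = 11/2; p² − 32·q² = 121 − 128 = -7.
  k = 3: m = 2, d = 7, a = ⌊(5 + 2)/7⌋ = 1; p/q = (1·11 + 6)/(1·2 + 1) = 17/3; p² − 32·q² = 289 − 288 = 1.
  The first convergent with p² − 32·q² = 1 gives the fundamental solution (x₁, y₁) = (17, 3).
Step 2: Apply the recurrence (x_{n+1}, y_{n+1}) = (x₁x_n + 32y₁y_n, x₁y_n + y₁x_n) repeatedly.
  From (x_1, y_1) = (17, 3): x_2 = 17·17 + 32·3·3 = 577; y_2 = 17·3 + 3·17 = 102.
Step 3: Verify x_2² - 32·y_2² = 332929 - 332928 = 1 (should be 1). ✓

(x_1, y_1) = (17, 3); (x_2, y_2) = (577, 102).


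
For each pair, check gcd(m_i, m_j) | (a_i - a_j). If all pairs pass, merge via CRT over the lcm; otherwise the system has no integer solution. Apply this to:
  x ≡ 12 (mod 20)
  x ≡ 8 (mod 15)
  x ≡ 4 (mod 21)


Moduli 20, 15, 21 are not pairwise coprime, so CRT works modulo lcm(m_i) when all pairwise compatibility conditions hold.
Pairwise compatibility: gcd(m_i, m_j) must divide a_i - a_j for every pair.
Merge one congruence at a time:
  Start: x ≡ 12 (mod 20).
  Combine with x ≡ 8 (mod 15): gcd(20, 15) = 5, and 8 - 12 = -4 is NOT divisible by 5.
    ⇒ system is inconsistent (no integer solution).

No solution (the system is inconsistent).


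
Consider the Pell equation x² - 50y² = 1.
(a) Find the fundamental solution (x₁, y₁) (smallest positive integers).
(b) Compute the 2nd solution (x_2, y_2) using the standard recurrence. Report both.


Step 1: Find the fundamental solution (x₁, y₁) of x² - 50y² = 1.
  Expand √50 as a continued fraction. a₀ = ⌊√50⌋ = 7; iterate m_{k+1} = d_k·a_k − m_k, d_{k+1} = (50 − m_{k+1}²)/d_k, a_{k+1} = ⌊(a₀ + m_{k+1})/d_{k+1}⌋ (starting m₀ = 0, d₀ = 1), with convergents p_k = a_k·p_{k-1} + p_{k-2}, q_k = a_k·q_{k-1} + q_{k-2} (p₋₁ = 1, q₋₁ = 0):
  k = 0: a₀ = 7; p₀/q₀ = 7/1; p₀² − 50·q₀² = 49 − 50 = -1.
  k = 1: m = 7, d = 1, a = ⌊(7 + 7)/1⌋ = 14; p/q = (14·7 + 1)/(14·1 + 0) = 99/14; p² − 50·q² = 9801 − 9800 = 1.
  The first convergent with p² − 50·q² = 1 gives the fundamental solution (x₁, y₁) = (99, 14).
Step 2: Apply the recurrence (x_{n+1}, y_{n+1}) = (x₁x_n + 50y₁y_n, x₁y_n + y₁x_n) repeatedly.
  From (x_1, y_1) = (99, 14): x_2 = 99·99 + 50·14·14 = 19601; y_2 = 99·14 + 14·99 = 2772.
Step 3: Verify x_2² - 50·y_2² = 384199201 - 384199200 = 1 (should be 1). ✓

(x_1, y_1) = (99, 14); (x_2, y_2) = (19601, 2772).


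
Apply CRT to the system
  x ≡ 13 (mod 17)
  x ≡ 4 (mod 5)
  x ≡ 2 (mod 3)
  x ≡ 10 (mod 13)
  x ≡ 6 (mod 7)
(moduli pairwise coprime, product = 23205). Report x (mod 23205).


Product of moduli M = 17 · 5 · 3 · 13 · 7 = 23205.
Merge one congruence at a time:
  Start: x ≡ 13 (mod 17).
  Combine with x ≡ 4 (mod 5); new modulus lcm = 85.
    Write x = 13 + 17·t and substitute into x ≡ 4 (mod 5): 17·t ≡ 4 − 13 = -9 (mod 5).
    Reduce coefficients mod 5: 2·t ≡ 1 (mod 5).
    The inverse of 2 mod 5 is 3 (since 2·3 = 6 = 1·5 + 1), so t ≡ 3·1 = 3 ≡ 3 (mod 5).
    Then x = 13 + 17·3 = 64, valid modulo lcm(17, 5) = 85: x ≡ 64 (mod 85).
  Combine with x ≡ 2 (mod 3); new modulus lcm = 255.
    Write x = 64 + 85·t and substitute into x ≡ 2 (mod 3): 85·t ≡ 2 − 64 = -62 (mod 3).
    Reduce coefficients mod 3: 1·t ≡ 1 (mod 3).
    So t ≡ 1 (mod 3).
    Then x = 64 + 85·1 = 149, valid modulo lcm(85, 3) = 255: x ≡ 149 (mod 255).
  Combine with x ≡ 10 (mod 13); new modulus lcm = 3315.
    Write x = 149 + 255·t and substitute into x ≡ 10 (mod 13): 255·t ≡ 10 − 149 = -139 (mod 13).
    Reduce coefficients mod 13: 8·t ≡ 4 (mod 13).
    The inverse of 8 mod 13 is 5 (since 8·5 = 40 = 3·13 + 1), so t ≡ 5·4 = 20 ≡ 7 (mod 13).
    Then x = 149 + 255·7 = 1934, valid modulo lcm(255, 13) = 3315: x ≡ 1934 (mod 3315).
  Combine with x ≡ 6 (mod 7); new modulus lcm = 23205.
    Write x = 1934 + 3315·t and substitute into x ≡ 6 (mod 7): 3315·t ≡ 6 − 1934 = -1928 (mod 7).
    Reduce coefficients mod 7: 4·t ≡ 4 (mod 7).
    The inverse of 4 mod 7 is 2 (since 4·2 = 8 = 1·7 + 1), so t ≡ 2·4 = 8 ≡ 1 (mod 7).
    Then x = 1934 + 3315·1 = 5249, valid modulo lcm(3315, 7) = 23205: x ≡ 5249 (mod 23205).
Verify against each original: 5249 mod 17 = 13, 5249 mod 5 = 4, 5249 mod 3 = 2, 5249 mod 13 = 10, 5249 mod 7 = 6.

x ≡ 5249 (mod 23205).


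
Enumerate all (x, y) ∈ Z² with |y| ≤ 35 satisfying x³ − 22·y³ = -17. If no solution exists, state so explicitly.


The equation is x³ - 22y³ = -17. For fixed y, x³ = 22·y³ − 17, so a solution requires the RHS to be a perfect cube.
Strategy: iterate y from -35 to 35, compute RHS = 22·y³ − 17, and check whether it is a (positive or negative) perfect cube.
Check small values of y:
  y = 0: RHS = -17 is not a perfect cube.
  y = 1: RHS = 5 is not a perfect cube.
  y = -1: RHS = -39 is not a perfect cube.
  y = 2: RHS = 159 is not a perfect cube.
  y = -2: RHS = -193 is not a perfect cube.
  y = 3: RHS = 577 is not a perfect cube.
  y = -3: RHS = -611 is not a perfect cube.
Continuing the search up to |y| = 35 finds no solutions either.
No (x, y) in the scanned range satisfies the equation.

No integer solutions with |y| ≤ 35.


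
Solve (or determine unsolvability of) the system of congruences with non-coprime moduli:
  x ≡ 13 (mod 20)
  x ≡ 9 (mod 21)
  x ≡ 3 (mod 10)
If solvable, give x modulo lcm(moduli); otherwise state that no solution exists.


Moduli 20, 21, 10 are not pairwise coprime, so CRT works modulo lcm(m_i) when all pairwise compatibility conditions hold.
Pairwise compatibility: gcd(m_i, m_j) must divide a_i - a_j for every pair.
Merge one congruence at a time:
  Start: x ≡ 13 (mod 20).
  Combine with x ≡ 9 (mod 21): gcd(20, 21) = 1; 9 - 13 = -4, which IS divisible by 1, so compatible.
    Write x = 13 + 20·t and substitute into x ≡ 9 (mod 21): 20·t ≡ 9 − 13 = -4 (mod 21).
    Reduce coefficients mod 21: 20·t ≡ 17 (mod 21).
    The inverse of 20 mod 21 is 20 (since 20·20 = 400 = 19·21 + 1), so t ≡ 20·17 = 340 ≡ 4 (mod 21).
    Then x = 13 + 20·4 = 93, valid modulo lcm(20, 21) = 420: x ≡ 93 (mod 420).
  Combine with x ≡ 3 (mod 10): gcd(420, 10) = 10; 3 - 93 = -90, which IS divisible by 10, so compatible.
    Write x = 93 + 420·t and substitute into x ≡ 3 (mod 10): 420·t ≡ 3 − 93 = -90 (mod 10).
    Divide the congruence (and modulus) by g = 10: 42·t ≡ -9 (mod 1).
    Modulo 1 every t works; take t = 0.
    Then x = 93 + 420·0 = 93, valid modulo lcm(420, 10) = 420: x ≡ 93 (mod 420).
Verify: 93 mod 20 = 13, 93 mod 21 = 9, 93 mod 10 = 3.

x ≡ 93 (mod 420).


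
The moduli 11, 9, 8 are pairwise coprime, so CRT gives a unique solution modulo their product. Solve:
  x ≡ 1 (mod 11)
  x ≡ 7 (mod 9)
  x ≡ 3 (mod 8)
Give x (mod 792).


Moduli 11, 9, 8 are pairwise coprime; by CRT there is a unique solution modulo M = 11 · 9 · 8 = 792.
Solve pairwise, accumulating the modulus:
  Start with x ≡ 1 (mod 11).
  Combine with x ≡ 7 (mod 9): since gcd(11, 9) = 1, we get a unique residue mod 99.
    Write x = 1 + 11·t and substitute into x ≡ 7 (mod 9): 11·t ≡ 7 − 1 = 6 (mod 9).
    Reduce coefficients mod 9: 2·t ≡ 6 (mod 9).
    The inverse of 2 mod 9 is 5 (since 2·5 = 10 = 1·9 + 1), so t ≡ 5·6 = 30 ≡ 3 (mod 9).
    Then x = 1 + 11·3 = 34, valid modulo lcm(11, 9) = 99: x ≡ 34 (mod 99).
  Combine with x ≡ 3 (mod 8): since gcd(99, 8) = 1, we get a unique residue mod 792.
    Write x = 34 + 99·t and substitute into x ≡ 3 (mod 8): 99·t ≡ 3 − 34 = -31 (mod 8).
    Reduce coefficients mod 8: 3·t ≡ 1 (mod 8).
    The inverse of 3 mod 8 is 3 (since 3·3 = 9 = 1·8 + 1), so t ≡ 3·1 = 3 ≡ 3 (mod 8).
    Then x = 34 + 99·3 = 331, valid modulo lcm(99, 8) = 792: x ≡ 331 (mod 792).
Verify: 331 mod 11 = 1 ✓, 331 mod 9 = 7 ✓, 331 mod 8 = 3 ✓.

x ≡ 331 (mod 792).


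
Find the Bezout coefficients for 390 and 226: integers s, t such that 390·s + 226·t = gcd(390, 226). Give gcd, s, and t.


Euclidean algorithm on (390, 226) — divide until remainder is 0:
  390 = 1 · 226 + 164
  226 = 1 · 164 + 62
  164 = 2 · 62 + 40
  62 = 1 · 40 + 22
  40 = 1 · 22 + 18
  22 = 1 · 18 + 4
  18 = 4 · 4 + 2
  4 = 2 · 2 + 0
gcd(390, 226) = 2.
Track Bezout coefficients alongside the remainders: start with r₀ = 390 = a·1 + b·0 (s = 1, t = 0) and r₁ = 226 = a·0 + b·1 (s = 0, t = 1); each new remainder r_{k+1} = r_{k-1} − q_k·r_k inherits s_{k+1} = s_{k-1} − q_k·s_k, t_{k+1} = t_{k-1} − q_k·t_k, so r_k = a·s_k + b·t_k at every step:
  q = 1: r = 164, s = 1 − 1·0 = 1, t = 0 − 1·1 = -1  (check: 390·1 + 226·(-1) = 164)
  q = 1: r = 62, s = 0 − 1·1 = -1, t = 1 − 1·(-1) = 2  (check: 390·(-1) + 226·2 = 62)
  q = 2: r = 40, s = 1 − 2·(-1) = 3, t = -1 − 2·2 = -5  (check: 390·3 + 226·(-5) = 40)
  q = 1: r = 22, s = -1 − 1·3 = -4, t = 2 − 1·(-5) = 7  (check: 390·(-4) + 226·7 = 22)
  q = 1: r = 18, s = 3 − 1·(-4) = 7, t = -5 − 1·7 = -12  (check: 390·7 + 226·(-12) = 18)
  q = 1: r = 4, s = -4 − 1·7 = -11, t = 7 − 1·(-12) = 19  (check: 390·(-11) + 226·19 = 4)
  q = 4: r = 2, s = 7 − 4·(-11) = 51, t = -12 − 4·19 = -88  (check: 390·51 + 226·(-88) = 2)
The row with r = 2 (the gcd) gives the Bezout coefficients s = 51, t = -88.
Result: 390 · (51) + 226 · (-88) = 2.

gcd(390, 226) = 2; s = 51, t = -88 (check: 390·51 + 226·(-88) = 2).


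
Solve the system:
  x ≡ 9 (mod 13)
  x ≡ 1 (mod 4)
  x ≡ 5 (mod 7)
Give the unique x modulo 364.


Moduli 13, 4, 7 are pairwise coprime; by CRT there is a unique solution modulo M = 13 · 4 · 7 = 364.
Solve pairwise, accumulating the modulus:
  Start with x ≡ 9 (mod 13).
  Combine with x ≡ 1 (mod 4): since gcd(13, 4) = 1, we get a unique residue mod 52.
    Write x = 9 + 13·t and substitute into x ≡ 1 (mod 4): 13·t ≡ 1 − 9 = -8 (mod 4).
    Reduce coefficients mod 4: 1·t ≡ 0 (mod 4).
    So t ≡ 0 (mod 4).
    Then x = 9 + 13·0 = 9, valid modulo lcm(13, 4) = 52: x ≡ 9 (mod 52).
  Combine with x ≡ 5 (mod 7): since gcd(52, 7) = 1, we get a unique residue mod 364.
    Write x = 9 + 52·t and substitute into x ≡ 5 (mod 7): 52·t ≡ 5 − 9 = -4 (mod 7).
    Reduce coefficients mod 7: 3·t ≡ 3 (mod 7).
    The inverse of 3 mod 7 is 5 (since 3·5 = 15 = 2·7 + 1), so t ≡ 5·3 = 15 ≡ 1 (mod 7).
    Then x = 9 + 52·1 = 61, valid modulo lcm(52, 7) = 364: x ≡ 61 (mod 364).
Verify: 61 mod 13 = 9 ✓, 61 mod 4 = 1 ✓, 61 mod 7 = 5 ✓.

x ≡ 61 (mod 364).


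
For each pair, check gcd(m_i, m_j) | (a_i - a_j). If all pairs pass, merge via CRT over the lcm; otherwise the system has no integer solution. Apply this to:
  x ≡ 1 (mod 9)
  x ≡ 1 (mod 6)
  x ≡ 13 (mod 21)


Moduli 9, 6, 21 are not pairwise coprime, so CRT works modulo lcm(m_i) when all pairwise compatibility conditions hold.
Pairwise compatibility: gcd(m_i, m_j) must divide a_i - a_j for every pair.
Merge one congruence at a time:
  Start: x ≡ 1 (mod 9).
  Combine with x ≡ 1 (mod 6): gcd(9, 6) = 3; 1 - 1 = 0, which IS divisible by 3, so compatible.
    Write x = 1 + 9·t and substitute into x ≡ 1 (mod 6): 9·t ≡ 1 − 1 = 0 (mod 6).
    Divide the congruence (and modulus) by g = 3: 3·t ≡ 0 (mod 2).
    Reduce coefficients mod 2: 1·t ≡ 0 (mod 2).
    So t ≡ 0 (mod 2).
    Then x = 1 + 9·0 = 1, valid modulo lcm(9, 6) = 18: x ≡ 1 (mod 18).
  Combine with x ≡ 13 (mod 21): gcd(18, 21) = 3; 13 - 1 = 12, which IS divisible by 3, so compatible.
    Write x = 1 + 18·t and substitute into x ≡ 13 (mod 21): 18·t ≡ 13 − 1 = 12 (mod 21).
    Divide the congruence (and modulus) by g = 3: 6·t ≡ 4 (mod 7).
    The inverse of 6 mod 7 is 6 (since 6·6 = 36 = 5·7 + 1), so t ≡ 6·4 = 24 ≡ 3 (mod 7).
    Then x = 1 + 18·3 = 55, valid modulo lcm(18, 21) = 126: x ≡ 55 (mod 126).
Verify: 55 mod 9 = 1, 55 mod 6 = 1, 55 mod 21 = 13.

x ≡ 55 (mod 126).


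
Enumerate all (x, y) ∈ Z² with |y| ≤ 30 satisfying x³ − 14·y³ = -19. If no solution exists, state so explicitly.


The equation is x³ - 14y³ = -19. For fixed y, x³ = 14·y³ − 19, so a solution requires the RHS to be a perfect cube.
Strategy: iterate y from -30 to 30, compute RHS = 14·y³ − 19, and check whether it is a (positive or negative) perfect cube.
Check small values of y:
  y = 0: RHS = -19 is not a perfect cube.
  y = 1: RHS = -5 is not a perfect cube.
  y = -1: RHS = -33 is not a perfect cube.
  y = 2: RHS = 93 is not a perfect cube.
  y = -2: RHS = -131 is not a perfect cube.
  y = 3: RHS = 359 is not a perfect cube.
  y = -3: RHS = -397 is not a perfect cube.
Continuing the search up to |y| = 30 finds no solutions either.
No (x, y) in the scanned range satisfies the equation.

No integer solutions with |y| ≤ 30.


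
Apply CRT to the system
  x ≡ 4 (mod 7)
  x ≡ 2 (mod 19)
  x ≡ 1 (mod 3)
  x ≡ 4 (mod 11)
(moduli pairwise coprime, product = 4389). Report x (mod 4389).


Product of moduli M = 7 · 19 · 3 · 11 = 4389.
Merge one congruence at a time:
  Start: x ≡ 4 (mod 7).
  Combine with x ≡ 2 (mod 19); new modulus lcm = 133.
    Write x = 4 + 7·t and substitute into x ≡ 2 (mod 19): 7·t ≡ 2 − 4 = -2 (mod 19).
    Reduce coefficients mod 19: 7·t ≡ 17 (mod 19).
    The inverse of 7 mod 19 is 11 (since 7·11 = 77 = 4·19 + 1), so t ≡ 11·17 = 187 ≡ 16 (mod 19).
    Then x = 4 + 7·16 = 116, valid modulo lcm(7, 19) = 133: x ≡ 116 (mod 133).
  Combine with x ≡ 1 (mod 3); new modulus lcm = 399.
    Write x = 116 + 133·t and substitute into x ≡ 1 (mod 3): 133·t ≡ 1 − 116 = -115 (mod 3).
    Reduce coefficients mod 3: 1·t ≡ 2 (mod 3).
    So t ≡ 2 (mod 3).
    Then x = 116 + 133·2 = 382, valid modulo lcm(133, 3) = 399: x ≡ 382 (mod 399).
  Combine with x ≡ 4 (mod 11); new modulus lcm = 4389.
    Write x = 382 + 399·t and substitute into x ≡ 4 (mod 11): 399·t ≡ 4 − 382 = -378 (mod 11).
    Reduce coefficients mod 11: 3·t ≡ 7 (mod 11).
    The inverse of 3 mod 11 is 4 (since 3·4 = 12 = 1·11 + 1), so t ≡ 4·7 = 28 ≡ 6 (mod 11).
    Then x = 382 + 399·6 = 2776, valid modulo lcm(399, 11) = 4389: x ≡ 2776 (mod 4389).
Verify against each original: 2776 mod 7 = 4, 2776 mod 19 = 2, 2776 mod 3 = 1, 2776 mod 11 = 4.

x ≡ 2776 (mod 4389).


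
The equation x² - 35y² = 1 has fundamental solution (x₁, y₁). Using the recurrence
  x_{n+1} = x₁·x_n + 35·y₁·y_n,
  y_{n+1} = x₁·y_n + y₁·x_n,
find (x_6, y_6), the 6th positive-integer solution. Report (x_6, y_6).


Step 1: Find the fundamental solution (x₁, y₁) of x² - 35y² = 1.
  Expand √35 as a continued fraction. a₀ = ⌊√35⌋ = 5; iterate m_{k+1} = d_k·a_k − m_k, d_{k+1} = (35 − m_{k+1}²)/d_k, a_{k+1} = ⌊(a₀ + m_{k+1})/d_{k+1}⌋ (starting m₀ = 0, d₀ = 1), with convergents p_k = a_k·p_{k-1} + p_{k-2}, q_k = a_k·q_{k-1} + q_{k-2} (p₋₁ = 1, q₋₁ = 0):
  k = 0: a₀ = 5; p₀/q₀ = 5/1; p₀² − 35·q₀² = 25 − 35 = -10.
  k = 1: m = 5, d = 10, a = ⌊(5 + 5)/10⌋ = 1; p/q = (1·5 + 1)/(1·1 + 0) = 6/1; p² − 35·q² = 36 − 35 = 1.
  The first convergent with p² − 35·q² = 1 gives the fundamental solution (x₁, y₁) = (6, 1).
Step 2: Apply the recurrence (x_{n+1}, y_{n+1}) = (x₁x_n + 35y₁y_n, x₁y_n + y₁x_n) repeatedly.
  From (x_1, y_1) = (6, 1): x_2 = 6·6 + 35·1·1 = 71; y_2 = 6·1 + 1·6 = 12.
  From (x_2, y_2) = (71, 12): x_3 = 6·71 + 35·1·12 = 846; y_3 = 6·12 + 1·71 = 143.
  From (x_3, y_3) = (846, 143): x_4 = 6·846 + 35·1·143 = 10081; y_4 = 6·143 + 1·846 = 1704.
  From (x_4, y_4) = (10081, 1704): x_5 = 6·10081 + 35·1·1704 = 120126; y_5 = 6·1704 + 1·10081 = 20305.
  From (x_5, y_5) = (120126, 20305): x_6 = 6·120126 + 35·1·20305 = 1431431; y_6 = 6·20305 + 1·120126 = 241956.
Step 3: Verify x_6² - 35·y_6² = 2048994707761 - 2048994707760 = 1 (should be 1). ✓

(x_1, y_1) = (6, 1); (x_6, y_6) = (1431431, 241956).


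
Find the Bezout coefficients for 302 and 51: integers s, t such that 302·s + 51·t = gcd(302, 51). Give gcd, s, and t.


Euclidean algorithm on (302, 51) — divide until remainder is 0:
  302 = 5 · 51 + 47
  51 = 1 · 47 + 4
  47 = 11 · 4 + 3
  4 = 1 · 3 + 1
  3 = 3 · 1 + 0
gcd(302, 51) = 1.
Track Bezout coefficients alongside the remainders: start with r₀ = 302 = a·1 + b·0 (s = 1, t = 0) and r₁ = 51 = a·0 + b·1 (s = 0, t = 1); each new remainder r_{k+1} = r_{k-1} − q_k·r_k inherits s_{k+1} = s_{k-1} − q_k·s_k, t_{k+1} = t_{k-1} − q_k·t_k, so r_k = a·s_k + b·t_k at every step:
  q = 5: r = 47, s = 1 − 5·0 = 1, t = 0 − 5·1 = -5  (check: 302·1 + 51·(-5) = 47)
  q = 1: r = 4, s = 0 − 1·1 = -1, t = 1 − 1·(-5) = 6  (check: 302·(-1) + 51·6 = 4)
  q = 11: r = 3, s = 1 − 11·(-1) = 12, t = -5 − 11·6 = -71  (check: 302·12 + 51·(-71) = 3)
  q = 1: r = 1, s = -1 − 1·12 = -13, t = 6 − 1·(-71) = 77  (check: 302·(-13) + 51·77 = 1)
The row with r = 1 (the gcd) gives the Bezout coefficients s = -13, t = 77.
Result: 302 · (-13) + 51 · (77) = 1.

gcd(302, 51) = 1; s = -13, t = 77 (check: 302·(-13) + 51·77 = 1).


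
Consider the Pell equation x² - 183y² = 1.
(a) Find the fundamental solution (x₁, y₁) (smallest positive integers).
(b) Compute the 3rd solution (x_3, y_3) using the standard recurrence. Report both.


Step 1: Find the fundamental solution (x₁, y₁) of x² - 183y² = 1.
  Expand √183 as a continued fraction. a₀ = ⌊√183⌋ = 13; iterate m_{k+1} = d_k·a_k − m_k, d_{k+1} = (183 − m_{k+1}²)/d_k, a_{k+1} = ⌊(a₀ + m_{k+1})/d_{k+1}⌋ (starting m₀ = 0, d₀ = 1), with convergents p_k = a_k·p_{k-1} + p_{k-2}, q_k = a_k·q_{k-1} + q_{k-2} (p₋₁ = 1, q₋₁ = 0):
  k = 0: a₀ = 13; p₀/q₀ = 13/1; p₀² − 183·q₀² = 169 − 183 = -14.
  k = 1: m = 13, d = 14, a = ⌊(13 + 13)/14⌋ = 1; p/q = (1·13 + 1)/(1·1 + 0) = 14/1; p² − 183·q² = 196 − 183 = 13.
  k = 2: m = 1, d = 13, a = ⌊(13 + 1)/13⌋ = 1; p/q = (1·14 + 13)/(1·1 + 1) = 27/2; p² − 183·q² = 729 − 732 = -3.
  k = 3: m = 12, d = 3, a = ⌊(13 + 12)/3⌋ = 8; p/q = (8·27 + 14)/(8·2 + 1) = 230/17; p² − 183·q² = 52900 − 52887 = 13.
  k = 4: m = 12, d = 13, a = ⌊(13 + 12)/13⌋ = 1; p/q = (1·230 + 27)/(1·17 + 2) = 257/19; p² − 183·q² = 66049 − 66063 = -14.
  k = 5: m = 1, d = 14, a = ⌊(13 + 1)/14⌋ = 1; p/q = (1·257 + 230)/(1·19 + 17) = 487/36; p² − 183·q² = 237169 − 237168 = 1.
  The first convergent with p² − 183·q² = 1 gives the fundamental solution (x₁, y₁) = (487, 36).
Step 2: Apply the recurrence (x_{n+1}, y_{n+1}) = (x₁x_n + 183y₁y_n, x₁y_n + y₁x_n) repeatedly.
  From (x_1, y_1) = (487, 36): x_2 = 487·487 + 183·36·36 = 474337; y_2 = 487·36 + 36·487 = 35064.
  From (x_2, y_2) = (474337, 35064): x_3 = 487·474337 + 183·36·35064 = 462003751; y_3 = 487·35064 + 36·474337 = 34152300.
Step 3: Verify x_3² - 183·y_3² = 213447465938070001 - 213447465938070000 = 1 (should be 1). ✓

(x_1, y_1) = (487, 36); (x_3, y_3) = (462003751, 34152300).


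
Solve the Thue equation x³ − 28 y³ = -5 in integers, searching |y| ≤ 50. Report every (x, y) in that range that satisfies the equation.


The equation is x³ - 28y³ = -5. For fixed y, x³ = 28·y³ − 5, so a solution requires the RHS to be a perfect cube.
Strategy: iterate y from -50 to 50, compute RHS = 28·y³ − 5, and check whether it is a (positive or negative) perfect cube.
Check small values of y:
  y = 0: RHS = -5 is not a perfect cube.
  y = 1: RHS = 23 is not a perfect cube.
  y = -1: RHS = -33 is not a perfect cube.
  y = 2: RHS = 219 is not a perfect cube.
  y = -2: RHS = -229 is not a perfect cube.
  y = 3: RHS = 751 is not a perfect cube.
  y = -3: RHS = -761 is not a perfect cube.
Continuing the search up to |y| = 50 finds no solutions either.
No (x, y) in the scanned range satisfies the equation.

No integer solutions with |y| ≤ 50.


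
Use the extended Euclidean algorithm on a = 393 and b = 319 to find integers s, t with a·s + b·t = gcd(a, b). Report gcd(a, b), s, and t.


Euclidean algorithm on (393, 319) — divide until remainder is 0:
  393 = 1 · 319 + 74
  319 = 4 · 74 + 23
  74 = 3 · 23 + 5
  23 = 4 · 5 + 3
  5 = 1 · 3 + 2
  3 = 1 · 2 + 1
  2 = 2 · 1 + 0
gcd(393, 319) = 1.
Track Bezout coefficients alongside the remainders: start with r₀ = 393 = a·1 + b·0 (s = 1, t = 0) and r₁ = 319 = a·0 + b·1 (s = 0, t = 1); each new remainder r_{k+1} = r_{k-1} − q_k·r_k inherits s_{k+1} = s_{k-1} − q_k·s_k, t_{k+1} = t_{k-1} − q_k·t_k, so r_k = a·s_k + b·t_k at every step:
  q = 1: r = 74, s = 1 − 1·0 = 1, t = 0 − 1·1 = -1  (check: 393·1 + 319·(-1) = 74)
  q = 4: r = 23, s = 0 − 4·1 = -4, t = 1 − 4·(-1) = 5  (check: 393·(-4) + 319·5 = 23)
  q = 3: r = 5, s = 1 − 3·(-4) = 13, t = -1 − 3·5 = -16  (check: 393·13 + 319·(-16) = 5)
  q = 4: r = 3, s = -4 − 4·13 = -56, t = 5 − 4·(-16) = 69  (check: 393·(-56) + 319·69 = 3)
  q = 1: r = 2, s = 13 − 1·(-56) = 69, t = -16 − 1·69 = -85  (check: 393·69 + 319·(-85) = 2)
  q = 1: r = 1, s = -56 − 1·69 = -125, t = 69 − 1·(-85) = 154  (check: 393·(-125) + 319·154 = 1)
The row with r = 1 (the gcd) gives the Bezout coefficients s = -125, t = 154.
Result: 393 · (-125) + 319 · (154) = 1.

gcd(393, 319) = 1; s = -125, t = 154 (check: 393·(-125) + 319·154 = 1).


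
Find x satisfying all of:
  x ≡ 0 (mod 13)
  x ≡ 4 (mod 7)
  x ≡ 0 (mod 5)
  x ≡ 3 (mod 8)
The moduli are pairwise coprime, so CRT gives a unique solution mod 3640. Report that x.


Product of moduli M = 13 · 7 · 5 · 8 = 3640.
Merge one congruence at a time:
  Start: x ≡ 0 (mod 13).
  Combine with x ≡ 4 (mod 7); new modulus lcm = 91.
    Write x = 0 + 13·t and substitute into x ≡ 4 (mod 7): 13·t ≡ 4 − 0 = 4 (mod 7).
    Reduce coefficients mod 7: 6·t ≡ 4 (mod 7).
    The inverse of 6 mod 7 is 6 (since 6·6 = 36 = 5·7 + 1), so t ≡ 6·4 = 24 ≡ 3 (mod 7).
    Then x = 0 + 13·3 = 39, valid modulo lcm(13, 7) = 91: x ≡ 39 (mod 91).
  Combine with x ≡ 0 (mod 5); new modulus lcm = 455.
    Write x = 39 + 91·t and substitute into x ≡ 0 (mod 5): 91·t ≡ 0 − 39 = -39 (mod 5).
    Reduce coefficients mod 5: 1·t ≡ 1 (mod 5).
    So t ≡ 1 (mod 5).
    Then x = 39 + 91·1 = 130, valid modulo lcm(91, 5) = 455: x ≡ 130 (mod 455).
  Combine with x ≡ 3 (mod 8); new modulus lcm = 3640.
    Write x = 130 + 455·t and substitute into x ≡ 3 (mod 8): 455·t ≡ 3 − 130 = -127 (mod 8).
    Reduce coefficients mod 8: 7·t ≡ 1 (mod 8).
    The inverse of 7 mod 8 is 7 (since 7·7 = 49 = 6·8 + 1), so t ≡ 7·1 = 7 ≡ 7 (mod 8).
    Then x = 130 + 455·7 = 3315, valid modulo lcm(455, 8) = 3640: x ≡ 3315 (mod 3640).
Verify against each original: 3315 mod 13 = 0, 3315 mod 7 = 4, 3315 mod 5 = 0, 3315 mod 8 = 3.

x ≡ 3315 (mod 3640).


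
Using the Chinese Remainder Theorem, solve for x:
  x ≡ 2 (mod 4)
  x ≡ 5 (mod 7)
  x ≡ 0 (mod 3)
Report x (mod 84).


Moduli 4, 7, 3 are pairwise coprime; by CRT there is a unique solution modulo M = 4 · 7 · 3 = 84.
Solve pairwise, accumulating the modulus:
  Start with x ≡ 2 (mod 4).
  Combine with x ≡ 5 (mod 7): since gcd(4, 7) = 1, we get a unique residue mod 28.
    Write x = 2 + 4·t and substitute into x ≡ 5 (mod 7): 4·t ≡ 5 − 2 = 3 (mod 7).
    The inverse of 4 mod 7 is 2 (since 4·2 = 8 = 1·7 + 1), so t ≡ 2·3 = 6 ≡ 6 (mod 7).
    Then x = 2 + 4·6 = 26, valid modulo lcm(4, 7) = 28: x ≡ 26 (mod 28).
  Combine with x ≡ 0 (mod 3): since gcd(28, 3) = 1, we get a unique residue mod 84.
    Write x = 26 + 28·t and substitute into x ≡ 0 (mod 3): 28·t ≡ 0 − 26 = -26 (mod 3).
    Reduce coefficients mod 3: 1·t ≡ 1 (mod 3).
    So t ≡ 1 (mod 3).
    Then x = 26 + 28·1 = 54, valid modulo lcm(28, 3) = 84: x ≡ 54 (mod 84).
Verify: 54 mod 4 = 2 ✓, 54 mod 7 = 5 ✓, 54 mod 3 = 0 ✓.

x ≡ 54 (mod 84).


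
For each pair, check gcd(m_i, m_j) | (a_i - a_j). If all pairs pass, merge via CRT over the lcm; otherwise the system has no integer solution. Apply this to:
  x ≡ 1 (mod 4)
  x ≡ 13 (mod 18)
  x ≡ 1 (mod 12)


Moduli 4, 18, 12 are not pairwise coprime, so CRT works modulo lcm(m_i) when all pairwise compatibility conditions hold.
Pairwise compatibility: gcd(m_i, m_j) must divide a_i - a_j for every pair.
Merge one congruence at a time:
  Start: x ≡ 1 (mod 4).
  Combine with x ≡ 13 (mod 18): gcd(4, 18) = 2; 13 - 1 = 12, which IS divisible by 2, so compatible.
    Write x = 1 + 4·t and substitute into x ≡ 13 (mod 18): 4·t ≡ 13 − 1 = 12 (mod 18).
    Divide the congruence (and modulus) by g = 2: 2·t ≡ 6 (mod 9).
    The inverse of 2 mod 9 is 5 (since 2·5 = 10 = 1·9 + 1), so t ≡ 5·6 = 30 ≡ 3 (mod 9).
    Then x = 1 + 4·3 = 13, valid modulo lcm(4, 18) = 36: x ≡ 13 (mod 36).
  Combine with x ≡ 1 (mod 12): gcd(36, 12) = 12; 1 - 13 = -12, which IS divisible by 12, so compatible.
    Write x = 13 + 36·t and substitute into x ≡ 1 (mod 12): 36·t ≡ 1 − 13 = -12 (mod 12).
    Divide the congruence (and modulus) by g = 12: 3·t ≡ -1 (mod 1).
    Modulo 1 every t works; take t = 0.
    Then x = 13 + 36·0 = 13, valid modulo lcm(36, 12) = 36: x ≡ 13 (mod 36).
Verify: 13 mod 4 = 1, 13 mod 18 = 13, 13 mod 12 = 1.

x ≡ 13 (mod 36).


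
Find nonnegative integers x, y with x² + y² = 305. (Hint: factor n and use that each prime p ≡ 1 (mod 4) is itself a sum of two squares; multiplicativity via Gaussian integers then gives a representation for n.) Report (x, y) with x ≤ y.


Step 1: Factor n = 305 = 5 · 61.
Step 2: Check the mod-4 condition on each prime factor: 5 ≡ 1 (mod 4), exponent 1; 61 ≡ 1 (mod 4), exponent 1.
All primes ≡ 3 (mod 4) appear to even exponent (or don't appear), so by the two-squares theorem n IS expressible as a sum of two squares.
Step 3: Build a representation. Here n = 5 · 61 is a product of primes ≡ 1 (mod 4). Each prime p ≡ 1 (mod 4) is itself a sum of two squares; find a² by testing p − a² for a perfect square:
  5: 5 − 1² = 4 = 2² ⇒ 5 = 1² + 2².
  61: 61 − 1² = 60, 61 − 2² = 57, 61 − 3² = 52, 61 − 4² = 45, 61 − 5² = 36 = 6² ⇒ 61 = 5² + 6².
  Combine using the Brahmagupta–Fibonacci identity (a² + b²)(c² + d²) = (ac − bd)² + (ad + bc)² = (ac + bd)² + (ad − bc)²:
  5 · 61 = 305: from (1² + 2²)(5² + 6²), take (1·5 − 2·6, 1·6 + 2·5) = (5 − 12, 6 + 10) = (-7, 16); dropping signs (only squares matter) gives (7, 16); check 7² + 16² = 49 + 256 = 305 ✓.
Step 4: Order so x ≤ y and verify: 7² + 16² = 49 + 256 = 305 = n. ✓

n = 305 = 7² + 16² (one valid representation with x ≤ y).


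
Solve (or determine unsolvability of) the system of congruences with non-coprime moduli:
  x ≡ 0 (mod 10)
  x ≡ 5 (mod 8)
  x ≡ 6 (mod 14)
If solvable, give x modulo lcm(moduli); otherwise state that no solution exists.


Moduli 10, 8, 14 are not pairwise coprime, so CRT works modulo lcm(m_i) when all pairwise compatibility conditions hold.
Pairwise compatibility: gcd(m_i, m_j) must divide a_i - a_j for every pair.
Merge one congruence at a time:
  Start: x ≡ 0 (mod 10).
  Combine with x ≡ 5 (mod 8): gcd(10, 8) = 2, and 5 - 0 = 5 is NOT divisible by 2.
    ⇒ system is inconsistent (no integer solution).

No solution (the system is inconsistent).


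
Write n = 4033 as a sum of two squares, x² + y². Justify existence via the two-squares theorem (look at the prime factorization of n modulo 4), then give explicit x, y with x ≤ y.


Step 1: Factor n = 4033 = 37 · 109.
Step 2: Check the mod-4 condition on each prime factor: 37 ≡ 1 (mod 4), exponent 1; 109 ≡ 1 (mod 4), exponent 1.
All primes ≡ 3 (mod 4) appear to even exponent (or don't appear), so by the two-squares theorem n IS expressible as a sum of two squares.
Step 3: Build a representation. Here n = 37 · 109 is a product of primes ≡ 1 (mod 4). Each prime p ≡ 1 (mod 4) is itself a sum of two squares; find a² by testing p − a² for a perfect square:
  37: 37 − 1² = 36 = 6² ⇒ 37 = 1² + 6².
  109: 109 − 1² = 108, 109 − 2² = 105, 109 − 3² = 100 = 10² ⇒ 109 = 3² + 10².
  Combine using the Brahmagupta–Fibonacci identity (a² + b²)(c² + d²) = (ac − bd)² + (ad + bc)² = (ac + bd)² + (ad − bc)²:
  37 · 109 = 4033: from (1² + 6²)(3² + 10²), take (1·3 − 6·10, 1·10 + 6·3) = (3 − 60, 10 + 18) = (-57, 28); dropping signs (only squares matter) gives (57, 28); check 57² + 28² = 3249 + 784 = 4033 ✓.
Step 4: Order so x ≤ y and verify: 28² + 57² = 784 + 3249 = 4033 = n. ✓

n = 4033 = 28² + 57² (one valid representation with x ≤ y).
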